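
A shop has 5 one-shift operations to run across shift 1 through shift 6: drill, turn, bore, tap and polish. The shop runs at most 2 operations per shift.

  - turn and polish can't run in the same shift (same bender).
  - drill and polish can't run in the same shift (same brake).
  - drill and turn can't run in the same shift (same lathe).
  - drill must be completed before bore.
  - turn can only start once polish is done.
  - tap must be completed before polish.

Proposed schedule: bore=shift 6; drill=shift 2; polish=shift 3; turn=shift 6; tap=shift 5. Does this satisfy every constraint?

No. tap must be completed before polish is not satisfied.

The shop runs at most 2 operations per shift — holds.
drill and polish can't run in the same shift (same brake) — holds.
tap must be completed before polish — violated.
drill and turn can't run in the same shift (same lathe) — holds.
turn and polish can't run in the same shift (same bender) — holds.
drill must be completed before bore — holds.
turn can only start once polish is done — holds.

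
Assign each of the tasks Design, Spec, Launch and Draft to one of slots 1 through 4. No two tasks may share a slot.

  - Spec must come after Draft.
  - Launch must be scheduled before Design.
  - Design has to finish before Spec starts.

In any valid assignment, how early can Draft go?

1

Downstream work caps Draft at 3.
Draft at 1 is achievable: Launch -> 2, Draft -> 1, Design -> 3, Spec -> 4.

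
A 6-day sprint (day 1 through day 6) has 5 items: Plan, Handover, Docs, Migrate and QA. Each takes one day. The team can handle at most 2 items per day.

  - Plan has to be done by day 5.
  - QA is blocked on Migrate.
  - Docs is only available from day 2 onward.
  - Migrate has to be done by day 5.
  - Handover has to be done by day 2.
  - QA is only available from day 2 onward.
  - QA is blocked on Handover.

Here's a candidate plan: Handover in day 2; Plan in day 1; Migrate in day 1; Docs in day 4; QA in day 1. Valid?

Plan has to be done by day 5 — holds.
Docs is only available from day 2 onward — holds.
The team can handle at most 2 items per day — violated.
QA is blocked on Handover — violated.
Handover has to be done by day 2 — holds.
Migrate has to be done by day 5 — holds.
QA is blocked on Migrate — violated.
QA is only available from day 2 onward — violated.

No. QA is only available from day 2 onward is not satisfied.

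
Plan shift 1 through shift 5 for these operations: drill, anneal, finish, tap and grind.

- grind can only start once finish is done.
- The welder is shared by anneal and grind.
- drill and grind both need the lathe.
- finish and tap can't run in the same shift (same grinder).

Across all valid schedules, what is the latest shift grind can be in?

Precedence pushes grind to at least shift 2.
grind at shift 5 is achievable: finish in shift 1; tap in shift 2; drill in shift 1; anneal in shift 1; grind in shift 5.

shift 5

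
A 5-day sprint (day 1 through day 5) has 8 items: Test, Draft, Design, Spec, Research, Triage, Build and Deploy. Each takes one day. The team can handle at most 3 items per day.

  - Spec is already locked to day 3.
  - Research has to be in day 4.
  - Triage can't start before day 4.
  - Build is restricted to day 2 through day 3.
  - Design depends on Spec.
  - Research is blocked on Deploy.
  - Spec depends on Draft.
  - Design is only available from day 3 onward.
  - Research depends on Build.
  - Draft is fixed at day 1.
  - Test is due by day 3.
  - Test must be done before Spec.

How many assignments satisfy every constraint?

Splitting on Test: it can be day 1 (24), day 2 (24). Listing each branch's schedules as (Draft, Design, Spec, Research, Triage, Build, Deploy) by day number:
Test=day 1: (1,4,3,4,4,2,1) (1,4,3,4,4,2,2) (1,4,3,4,4,2,3) (1,4,3,4,4,3,1) (1,4,3,4,4,3,2) (1,4,3,4,4,3,3) (1,4,3,4,5,2,1) (1,4,3,4,5,2,2) (1,4,3,4,5,2,3) (1,4,3,4,5,3,1) (1,4,3,4,5,3,2) (1,4,3,4,5,3,3) (1,5,3,4,4,2,1) (1,5,3,4,4,2,2) (1,5,3,4,4,2,3) (1,5,3,4,4,3,1) (1,5,3,4,4,3,2) (1,5,3,4,4,3,3) (1,5,3,4,5,2,1) (1,5,3,4,5,2,2) (1,5,3,4,5,2,3) (1,5,3,4,5,3,1) (1,5,3,4,5,3,2) (1,5,3,4,5,3,3) — 24.
Test=day 2: (1,4,3,4,4,2,1) (1,4,3,4,4,2,2) (1,4,3,4,4,2,3) (1,4,3,4,4,3,1) (1,4,3,4,4,3,2) (1,4,3,4,4,3,3) (1,4,3,4,5,2,1) (1,4,3,4,5,2,2) (1,4,3,4,5,2,3) (1,4,3,4,5,3,1) (1,4,3,4,5,3,2) (1,4,3,4,5,3,3) (1,5,3,4,4,2,1) (1,5,3,4,4,2,2) (1,5,3,4,4,2,3) (1,5,3,4,4,3,1) (1,5,3,4,4,3,2) (1,5,3,4,4,3,3) (1,5,3,4,5,2,1) (1,5,3,4,5,2,2) (1,5,3,4,5,2,3) (1,5,3,4,5,3,1) (1,5,3,4,5,3,2) (1,5,3,4,5,3,3) — 24.
Summing: 24 + 24 = 48.

48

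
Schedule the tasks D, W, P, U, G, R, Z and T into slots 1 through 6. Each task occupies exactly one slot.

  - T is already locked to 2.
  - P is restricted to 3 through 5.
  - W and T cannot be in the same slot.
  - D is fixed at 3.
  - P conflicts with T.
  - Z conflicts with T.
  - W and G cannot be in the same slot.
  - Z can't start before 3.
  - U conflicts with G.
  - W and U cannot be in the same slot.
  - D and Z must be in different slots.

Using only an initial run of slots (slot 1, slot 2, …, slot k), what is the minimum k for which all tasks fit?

D can't be placed before 3, so the schedule must run through at least slot 3.
Could 3 slots be enough, i.e. nothing placed later than 3? No: D's window within 3 slots is {3}; Z's window within 3 slots is {3}; Z can't share with D (3) → nothing is left.
So 3 slots is not enough.
4 works (last occupied slot: 4): for example T -> 2; R -> 1; D -> 3; W -> 1; P -> 3; Z -> 4; U -> 2; G -> 3.

4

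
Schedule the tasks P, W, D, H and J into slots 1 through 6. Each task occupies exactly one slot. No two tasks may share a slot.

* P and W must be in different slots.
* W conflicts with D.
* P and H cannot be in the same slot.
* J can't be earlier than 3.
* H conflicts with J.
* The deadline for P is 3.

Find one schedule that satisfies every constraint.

J in 3, P in 1, D in 4, W in 2, H in 5

Checking: H(5) != J(3); W(2) != D(4); P(1) != H(5); P(1) != W(2); J=3 in [3,6]; P=1 in [1,3]; max 1 per slot (cap 1).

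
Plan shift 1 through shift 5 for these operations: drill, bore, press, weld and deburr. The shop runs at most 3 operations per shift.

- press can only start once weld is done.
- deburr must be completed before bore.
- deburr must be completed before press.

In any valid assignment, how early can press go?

Precedence pushes press to at least shift 2.
press at shift 2 is achievable: weld=shift 1; drill=shift 1; press=shift 2; bore=shift 2; deburr=shift 1.

shift 2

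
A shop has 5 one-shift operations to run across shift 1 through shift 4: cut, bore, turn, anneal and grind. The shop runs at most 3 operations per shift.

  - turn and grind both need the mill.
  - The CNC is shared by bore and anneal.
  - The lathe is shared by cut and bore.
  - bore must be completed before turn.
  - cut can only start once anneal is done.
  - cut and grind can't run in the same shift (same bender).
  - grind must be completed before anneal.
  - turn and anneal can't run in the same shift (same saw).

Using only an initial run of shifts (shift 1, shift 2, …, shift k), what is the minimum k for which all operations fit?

The precedence chain requires at least 3 distinct shifts.
With at most 3 per shift and 5 operations, at least 2 shifts are needed.
3 works (last occupied shift: shift 3): for example cut=shift 3, grind=shift 1, turn=shift 3, bore=shift 1, anneal=shift 2.

3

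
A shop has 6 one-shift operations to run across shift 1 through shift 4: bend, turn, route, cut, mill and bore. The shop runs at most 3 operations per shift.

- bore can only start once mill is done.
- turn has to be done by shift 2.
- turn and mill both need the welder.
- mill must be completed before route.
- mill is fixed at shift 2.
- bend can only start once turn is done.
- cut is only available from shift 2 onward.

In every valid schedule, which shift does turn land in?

turn's window is shift 1–shift 2.
mill is fixed at shift 2, and turn can't share a shift with mill.
So turn must be shift 1.

shift 1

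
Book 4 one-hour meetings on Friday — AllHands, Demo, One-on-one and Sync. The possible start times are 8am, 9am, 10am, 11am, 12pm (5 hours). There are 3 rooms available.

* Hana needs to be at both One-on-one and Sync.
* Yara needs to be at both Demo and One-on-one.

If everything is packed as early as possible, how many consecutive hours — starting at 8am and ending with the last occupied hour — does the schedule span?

With at most 3 per hour and 4 meetings, at least 2 hours are needed.
2 works (last occupied hour: 9am): for example Demo in 8am, AllHands in 8am, One-on-one in 9am, Sync in 8am.

2 hours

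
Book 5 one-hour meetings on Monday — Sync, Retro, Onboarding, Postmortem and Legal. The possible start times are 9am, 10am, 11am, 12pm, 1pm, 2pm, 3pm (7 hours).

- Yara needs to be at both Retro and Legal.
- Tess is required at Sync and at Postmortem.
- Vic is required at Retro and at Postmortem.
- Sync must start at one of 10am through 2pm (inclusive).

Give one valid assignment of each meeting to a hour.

Postmortem=11am; Retro=9am; Sync=10am; Onboarding=9am; Legal=10am

Checking: Retro(9am) != Postmortem(11am); Retro(9am) != Legal(10am); Sync(10am) != Postmortem(11am); Sync=10am in [10am,2pm].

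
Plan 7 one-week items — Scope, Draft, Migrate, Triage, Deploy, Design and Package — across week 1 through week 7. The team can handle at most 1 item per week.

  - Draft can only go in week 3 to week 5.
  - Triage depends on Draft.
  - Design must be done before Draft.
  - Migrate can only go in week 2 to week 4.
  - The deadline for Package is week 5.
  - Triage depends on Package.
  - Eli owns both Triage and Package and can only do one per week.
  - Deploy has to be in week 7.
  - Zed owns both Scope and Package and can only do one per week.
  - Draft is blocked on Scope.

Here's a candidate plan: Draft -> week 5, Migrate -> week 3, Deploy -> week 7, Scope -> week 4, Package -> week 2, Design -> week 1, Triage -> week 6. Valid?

Yes

Zed owns both Scope and Package and can only do one per week — holds.
Migrate can only go in week 2 to week 4 — holds.
Draft can only go in week 3 to week 5 — holds.
Deploy has to be in week 7 — holds.
Eli owns both Triage and Package and can only do one per week — holds.
Triage depends on Draft — holds.
Draft is blocked on Scope — holds.
The team can handle at most 1 item per week — holds.
Design must be done before Draft — holds.
The deadline for Package is week 5 — holds.
Triage depends on Package — holds.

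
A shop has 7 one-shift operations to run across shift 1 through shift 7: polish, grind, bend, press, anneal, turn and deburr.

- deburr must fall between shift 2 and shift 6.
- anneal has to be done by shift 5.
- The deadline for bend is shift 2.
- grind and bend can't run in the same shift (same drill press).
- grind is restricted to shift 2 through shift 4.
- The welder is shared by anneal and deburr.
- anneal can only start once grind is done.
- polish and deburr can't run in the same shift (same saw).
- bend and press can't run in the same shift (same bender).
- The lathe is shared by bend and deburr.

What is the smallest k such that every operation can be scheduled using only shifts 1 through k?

The precedence chain requires at least 2 distinct shifts.
Propagating the time windows through the other constraints, anneal can't land before shift 3, so the schedule must run through at least shift 3.
3 works (last occupied shift: shift 3): for example anneal in shift 3; bend in shift 1; turn in shift 1; press in shift 2; polish in shift 1; deburr in shift 2; grind in shift 2.

3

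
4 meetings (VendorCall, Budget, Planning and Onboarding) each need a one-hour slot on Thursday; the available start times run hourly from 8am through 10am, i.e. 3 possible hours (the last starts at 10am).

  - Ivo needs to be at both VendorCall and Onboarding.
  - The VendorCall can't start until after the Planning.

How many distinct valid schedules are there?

Splitting on VendorCall: it can be 9am (6), 10am (12). Listing each branch's schedules as (Budget, Planning, Onboarding):
VendorCall=9am: (8am,8am,8am) (8am,8am,10am) (9am,8am,8am) (9am,8am,10am) (10am,8am,8am) (10am,8am,10am) — 6.
VendorCall=10am: (8am,8am,8am) (8am,8am,9am) (8am,9am,8am) (8am,9am,9am) (9am,8am,8am) (9am,8am,9am) (9am,9am,8am) (9am,9am,9am) (10am,8am,8am) (10am,8am,9am) (10am,9am,8am) (10am,9am,9am) — 12.
Summing: 6 + 12 = 18.

18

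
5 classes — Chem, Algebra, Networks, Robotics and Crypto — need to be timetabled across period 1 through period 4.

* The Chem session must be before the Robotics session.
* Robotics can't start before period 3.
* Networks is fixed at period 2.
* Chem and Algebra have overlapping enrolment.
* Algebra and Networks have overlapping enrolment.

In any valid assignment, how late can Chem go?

Downstream work caps Chem at period 3.
Chem at period 3 is achievable: Networks -> period 2, Algebra -> period 1, Chem -> period 3, Crypto -> period 1, Robotics -> period 4.

period 3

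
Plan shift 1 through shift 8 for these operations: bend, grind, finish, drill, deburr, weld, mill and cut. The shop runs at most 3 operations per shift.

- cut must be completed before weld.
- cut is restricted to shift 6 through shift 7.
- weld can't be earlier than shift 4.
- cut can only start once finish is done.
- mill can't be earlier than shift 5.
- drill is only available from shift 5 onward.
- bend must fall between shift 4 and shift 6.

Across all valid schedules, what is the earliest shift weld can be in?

Weld is available from shift 4; precedence pushes weld to at least shift 7.
weld at shift 7 is achievable: cut in shift 6, weld in shift 7, deburr in shift 1, drill in shift 5, finish in shift 1, bend in shift 4, mill in shift 5, grind in shift 1.

shift 7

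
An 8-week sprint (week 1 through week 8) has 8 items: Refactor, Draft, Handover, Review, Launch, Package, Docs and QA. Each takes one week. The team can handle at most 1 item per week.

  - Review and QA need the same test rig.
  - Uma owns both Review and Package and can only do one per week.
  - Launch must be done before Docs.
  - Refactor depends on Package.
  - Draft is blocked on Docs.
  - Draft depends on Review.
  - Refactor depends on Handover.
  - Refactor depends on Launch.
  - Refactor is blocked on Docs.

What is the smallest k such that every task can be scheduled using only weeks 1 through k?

The precedence chain requires at least 3 distinct weeks.
With at most 1 per week and 8 tasks, at least 8 weeks are needed.
8 works (last occupied week: week 8): for example Draft -> week 7, QA -> week 8, Launch -> week 1, Docs -> week 2, Refactor -> week 5, Package -> week 4, Review -> week 6, Handover -> week 3.

8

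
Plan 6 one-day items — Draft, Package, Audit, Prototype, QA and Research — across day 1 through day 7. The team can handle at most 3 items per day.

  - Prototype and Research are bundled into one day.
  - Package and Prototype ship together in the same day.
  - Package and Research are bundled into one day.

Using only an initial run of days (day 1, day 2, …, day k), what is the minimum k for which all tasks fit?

With at most 3 per day and 6 tasks, at least 2 days are needed.
2 works (last occupied day: day 2): for example Draft in day 1; Package in day 2; QA in day 1; Audit in day 1; Research in day 2; Prototype in day 2.

2 days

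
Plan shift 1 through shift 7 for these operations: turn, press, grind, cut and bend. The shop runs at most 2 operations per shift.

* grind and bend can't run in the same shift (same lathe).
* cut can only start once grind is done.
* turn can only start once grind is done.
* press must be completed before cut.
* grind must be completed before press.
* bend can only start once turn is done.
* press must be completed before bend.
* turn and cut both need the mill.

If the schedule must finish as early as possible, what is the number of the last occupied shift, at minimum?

3

The precedence chain requires at least 3 distinct shifts.
With at most 2 per shift and 5 operations, at least 3 shifts are needed.
3 works (last occupied shift: shift 3): for example cut=shift 3; bend=shift 3; press=shift 2; turn=shift 2; grind=shift 1.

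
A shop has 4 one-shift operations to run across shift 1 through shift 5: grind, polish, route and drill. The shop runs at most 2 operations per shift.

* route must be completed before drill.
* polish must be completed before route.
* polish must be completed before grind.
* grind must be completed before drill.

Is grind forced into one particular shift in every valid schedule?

No

grind can be shift 2 (e.g. polish=shift 1; grind=shift 2; route=shift 2; drill=shift 3) or shift 3 (e.g. grind=shift 3, polish=shift 1, drill=shift 4, route=shift 2).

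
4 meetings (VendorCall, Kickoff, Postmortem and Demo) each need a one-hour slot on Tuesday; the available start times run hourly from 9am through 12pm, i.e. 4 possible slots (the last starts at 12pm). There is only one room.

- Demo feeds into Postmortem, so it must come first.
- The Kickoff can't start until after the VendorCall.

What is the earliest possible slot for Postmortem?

10am

Precedence pushes Postmortem to at least 10am.
Postmortem at 10am is achievable: Demo=9am, VendorCall=11am, Postmortem=10am, Kickoff=12pm.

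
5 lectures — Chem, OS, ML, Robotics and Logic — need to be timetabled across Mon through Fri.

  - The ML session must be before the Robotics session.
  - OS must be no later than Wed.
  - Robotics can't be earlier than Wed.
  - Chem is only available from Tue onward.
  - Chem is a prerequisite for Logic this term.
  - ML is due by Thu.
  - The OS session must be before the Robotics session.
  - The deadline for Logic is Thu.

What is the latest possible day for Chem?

Wed

Chem is available from Tue; downstream work caps Chem at Wed.
Chem at Wed is achievable: Robotics in Wed; Logic in Thu; OS in Mon; ML in Mon; Chem in Wed.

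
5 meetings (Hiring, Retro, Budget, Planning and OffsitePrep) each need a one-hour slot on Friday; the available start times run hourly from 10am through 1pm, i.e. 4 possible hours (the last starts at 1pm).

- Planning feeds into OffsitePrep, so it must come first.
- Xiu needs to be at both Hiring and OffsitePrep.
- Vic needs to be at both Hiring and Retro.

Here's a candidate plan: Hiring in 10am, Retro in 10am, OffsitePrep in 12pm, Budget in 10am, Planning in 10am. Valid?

Invalid. Vic needs to be at both Hiring and Retro.

Planning feeds into OffsitePrep, so it must come first — holds.
Xiu needs to be at both Hiring and OffsitePrep — holds.
Vic needs to be at both Hiring and Retro — violated.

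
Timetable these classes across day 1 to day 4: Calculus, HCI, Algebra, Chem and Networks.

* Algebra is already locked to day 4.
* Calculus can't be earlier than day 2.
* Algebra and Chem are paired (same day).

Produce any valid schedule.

HCI=day 1; Algebra=day 4; Chem=day 4; Calculus=day 2; Networks=day 1

Checking: Algebra = Chem = day 4; Algebra=day 4 in [day 4,day 4]; Calculus=day 2 in [day 2,day 4].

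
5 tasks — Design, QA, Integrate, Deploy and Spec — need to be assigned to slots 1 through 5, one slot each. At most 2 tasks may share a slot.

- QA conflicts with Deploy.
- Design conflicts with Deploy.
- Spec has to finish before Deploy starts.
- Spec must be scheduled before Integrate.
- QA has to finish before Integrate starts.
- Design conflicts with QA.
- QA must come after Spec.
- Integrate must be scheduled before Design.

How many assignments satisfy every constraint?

9

Splitting on Design: it can be 4 (2), 5 (7). Listing each branch's schedules as (QA, Integrate, Deploy, Spec):
Design=4: (2,3,3,1) (2,3,5,1) — 2.
Design=5: (2,3,3,1) (2,3,4,1) (2,4,3,1) (2,4,4,1) (3,4,2,1) (3,4,4,1) (3,4,4,2) — 7.
Summing: 2 + 7 = 9.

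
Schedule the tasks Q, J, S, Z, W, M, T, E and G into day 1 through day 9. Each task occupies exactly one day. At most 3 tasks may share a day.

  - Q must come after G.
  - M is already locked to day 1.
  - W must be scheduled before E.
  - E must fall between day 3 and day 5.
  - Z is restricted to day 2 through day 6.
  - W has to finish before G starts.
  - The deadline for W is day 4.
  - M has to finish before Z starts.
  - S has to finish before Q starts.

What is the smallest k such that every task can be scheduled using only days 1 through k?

3

The precedence chain requires at least 3 distinct days.
With at most 3 per day and 9 tasks, at least 3 days are needed.
3 works (last occupied day: day 3): for example W -> day 1; E -> day 3; J -> day 2; G -> day 2; Q -> day 3; T -> day 3; S -> day 1; Z -> day 2; M -> day 1.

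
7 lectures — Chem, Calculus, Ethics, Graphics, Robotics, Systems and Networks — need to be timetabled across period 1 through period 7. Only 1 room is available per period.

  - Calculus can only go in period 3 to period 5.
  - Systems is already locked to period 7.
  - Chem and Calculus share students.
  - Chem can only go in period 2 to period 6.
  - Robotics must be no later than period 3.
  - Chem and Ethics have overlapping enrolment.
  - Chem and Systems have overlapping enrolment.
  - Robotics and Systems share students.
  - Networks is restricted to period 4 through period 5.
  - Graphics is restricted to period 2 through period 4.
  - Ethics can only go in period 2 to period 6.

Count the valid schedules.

Splitting on Chem: it can be period 2 (3), period 3 (2), period 4 (1), period 5 (1), period 6 (7). Listing each branch's schedules as (Calculus, Ethics, Graphics, Robotics, Systems, Networks) by period number:
Chem=period 2: (3,6,4,1,7,5) (4,6,3,1,7,5) (5,6,3,1,7,4) — 3.
Chem=period 3: (4,6,2,1,7,5) (5,6,2,1,7,4) — 2.
Chem=period 4: (3,6,2,1,7,5) — 1.
Chem=period 5: (3,6,2,1,7,4) — 1.
Chem=period 6: (3,2,4,1,7,5) (3,4,2,1,7,5) (3,5,2,1,7,4) (4,2,3,1,7,5) (4,3,2,1,7,5) (5,2,3,1,7,4) (5,3,2,1,7,4) — 7.
Summing: 3 + 2 + 1 + 1 + 7 = 14.

14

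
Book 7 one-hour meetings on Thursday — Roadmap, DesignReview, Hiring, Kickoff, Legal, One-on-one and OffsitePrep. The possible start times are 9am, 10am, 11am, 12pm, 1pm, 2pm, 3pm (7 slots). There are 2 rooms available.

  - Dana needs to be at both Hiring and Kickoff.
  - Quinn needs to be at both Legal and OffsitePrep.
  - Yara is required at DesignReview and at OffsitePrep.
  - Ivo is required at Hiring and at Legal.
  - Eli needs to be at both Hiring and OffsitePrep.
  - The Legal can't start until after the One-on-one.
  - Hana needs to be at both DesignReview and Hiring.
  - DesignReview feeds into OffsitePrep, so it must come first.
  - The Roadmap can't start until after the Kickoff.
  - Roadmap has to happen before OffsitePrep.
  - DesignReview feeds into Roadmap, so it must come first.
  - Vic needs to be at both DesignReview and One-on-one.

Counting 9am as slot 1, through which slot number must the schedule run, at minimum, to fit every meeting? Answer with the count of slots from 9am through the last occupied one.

The precedence chain requires at least 3 distinct slots.
With at most 2 per slot and 7 meetings, at least 4 slots are needed.
4 works (last occupied slot: 12pm): for example Kickoff in 9am; DesignReview in 9am; OffsitePrep in 11am; One-on-one in 11am; Hiring in 10am; Roadmap in 10am; Legal in 12pm.

4 slots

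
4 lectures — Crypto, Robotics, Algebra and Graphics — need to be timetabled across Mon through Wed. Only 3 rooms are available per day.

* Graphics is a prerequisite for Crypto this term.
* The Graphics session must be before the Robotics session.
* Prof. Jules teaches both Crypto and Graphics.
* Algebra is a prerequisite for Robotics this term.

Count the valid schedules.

8

Splitting on Crypto: it can be Tue (3), Wed (5). Listing each branch's schedules as (Robotics, Algebra, Graphics):
Crypto=Tue: (Tue,Mon,Mon) (Wed,Mon,Mon) (Wed,Tue,Mon) — 3.
Crypto=Wed: (Tue,Mon,Mon) (Wed,Mon,Mon) (Wed,Mon,Tue) (Wed,Tue,Mon) (Wed,Tue,Tue) — 5.
Summing: 3 + 5 = 8.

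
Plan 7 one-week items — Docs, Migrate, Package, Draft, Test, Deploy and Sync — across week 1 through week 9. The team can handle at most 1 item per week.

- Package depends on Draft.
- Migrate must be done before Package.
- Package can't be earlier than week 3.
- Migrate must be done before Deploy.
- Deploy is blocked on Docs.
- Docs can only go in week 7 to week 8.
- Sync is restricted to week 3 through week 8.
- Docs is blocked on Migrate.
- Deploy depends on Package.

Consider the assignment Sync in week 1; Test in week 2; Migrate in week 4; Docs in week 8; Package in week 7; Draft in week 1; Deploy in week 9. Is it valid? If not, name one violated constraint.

The team can handle at most 1 item per week — violated.
Docs is blocked on Migrate — holds.
Package depends on Draft — holds.
Deploy is blocked on Docs — holds.
Sync is restricted to week 3 through week 8 — violated.
Deploy depends on Package — holds.
Docs can only go in week 7 to week 8 — holds.
Migrate must be done before Package — holds.
Migrate must be done before Deploy — holds.
Package can't be earlier than week 3 — holds.

Invalid. Sync is restricted to week 3 through week 8.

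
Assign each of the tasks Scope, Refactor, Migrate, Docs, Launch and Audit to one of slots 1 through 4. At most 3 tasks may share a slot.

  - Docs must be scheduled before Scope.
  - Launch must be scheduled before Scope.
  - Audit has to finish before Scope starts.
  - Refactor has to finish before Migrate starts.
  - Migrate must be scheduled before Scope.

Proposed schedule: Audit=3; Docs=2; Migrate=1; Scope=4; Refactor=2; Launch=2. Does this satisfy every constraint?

Audit has to finish before Scope starts — holds.
Refactor has to finish before Migrate starts — violated.
At most 3 tasks may share a slot — holds.
Launch must be scheduled before Scope — holds.
Migrate must be scheduled before Scope — holds.
Docs must be scheduled before Scope — holds.

Invalid. Refactor has to finish before Migrate starts.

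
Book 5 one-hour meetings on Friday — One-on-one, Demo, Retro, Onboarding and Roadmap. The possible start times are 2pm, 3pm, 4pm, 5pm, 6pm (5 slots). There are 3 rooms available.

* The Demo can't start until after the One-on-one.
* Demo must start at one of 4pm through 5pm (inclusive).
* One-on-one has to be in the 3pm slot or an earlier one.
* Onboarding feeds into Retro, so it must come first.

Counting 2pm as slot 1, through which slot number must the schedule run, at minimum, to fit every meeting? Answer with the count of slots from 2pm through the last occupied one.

3

The precedence chain requires at least 2 distinct slots.
With at most 3 per slot and 5 meetings, at least 2 slots are needed.
Demo can't be placed before 4pm — that is slot 3 counting from 2pm — so the schedule must run through at least 3 slots.
3 works (last occupied slot: 4pm): for example Retro in 3pm; Onboarding in 2pm; Roadmap in 2pm; One-on-one in 2pm; Demo in 4pm.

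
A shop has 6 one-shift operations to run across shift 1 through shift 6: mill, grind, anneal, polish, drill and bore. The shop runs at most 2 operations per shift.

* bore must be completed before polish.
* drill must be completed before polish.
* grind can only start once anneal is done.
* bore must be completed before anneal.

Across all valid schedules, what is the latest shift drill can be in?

shift 5

Downstream work caps drill at shift 5.
drill at shift 5 is achievable: anneal -> shift 2; mill -> shift 1; polish -> shift 6; bore -> shift 1; grind -> shift 3; drill -> shift 5.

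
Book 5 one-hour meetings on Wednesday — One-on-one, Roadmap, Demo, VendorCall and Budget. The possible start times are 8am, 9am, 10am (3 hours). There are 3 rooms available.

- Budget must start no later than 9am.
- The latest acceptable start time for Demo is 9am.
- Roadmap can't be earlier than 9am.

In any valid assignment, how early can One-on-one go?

8am

One-on-one at 8am is achievable: One-on-one=8am; Budget=8am; Roadmap=9am; VendorCall=9am; Demo=8am.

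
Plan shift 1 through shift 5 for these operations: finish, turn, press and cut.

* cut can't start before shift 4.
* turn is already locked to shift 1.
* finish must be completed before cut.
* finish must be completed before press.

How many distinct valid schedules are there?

19

Splitting on finish: it can be shift 1 (8), shift 2 (6), shift 3 (4), shift 4 (1). Listing each branch's schedules as (turn, press, cut) by shift number:
finish=shift 1: (1,2,4) (1,2,5) (1,3,4) (1,3,5) (1,4,4) (1,4,5) (1,5,4) (1,5,5) — 8.
finish=shift 2: (1,3,4) (1,3,5) (1,4,4) (1,4,5) (1,5,4) (1,5,5) — 6.
finish=shift 3: (1,4,4) (1,4,5) (1,5,4) (1,5,5) — 4.
finish=shift 4: (1,5,5) — 1.
Summing: 8 + 6 + 4 + 1 = 19.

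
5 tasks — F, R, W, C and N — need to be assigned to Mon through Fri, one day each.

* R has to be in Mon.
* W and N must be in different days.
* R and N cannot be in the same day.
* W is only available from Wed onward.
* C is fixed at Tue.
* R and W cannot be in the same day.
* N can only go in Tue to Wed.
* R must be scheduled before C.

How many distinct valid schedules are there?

Splitting on F: it can be Mon (5), Tue (5), Wed (5), Thu (5), Fri (5). Listing each branch's schedules as (R, W, C, N):
F=Mon: (Mon,Wed,Tue,Tue) (Mon,Thu,Tue,Tue) (Mon,Thu,Tue,Wed) (Mon,Fri,Tue,Tue) (Mon,Fri,Tue,Wed) — 5.
F=Tue: (Mon,Wed,Tue,Tue) (Mon,Thu,Tue,Tue) (Mon,Thu,Tue,Wed) (Mon,Fri,Tue,Tue) (Mon,Fri,Tue,Wed) — 5.
F=Wed: (Mon,Wed,Tue,Tue) (Mon,Thu,Tue,Tue) (Mon,Thu,Tue,Wed) (Mon,Fri,Tue,Tue) (Mon,Fri,Tue,Wed) — 5.
F=Thu: (Mon,Wed,Tue,Tue) (Mon,Thu,Tue,Tue) (Mon,Thu,Tue,Wed) (Mon,Fri,Tue,Tue) (Mon,Fri,Tue,Wed) — 5.
F=Fri: (Mon,Wed,Tue,Tue) (Mon,Thu,Tue,Tue) (Mon,Thu,Tue,Wed) (Mon,Fri,Tue,Tue) (Mon,Fri,Tue,Wed) — 5.
Summing: 5 + 5 + 5 + 5 + 5 = 25.

25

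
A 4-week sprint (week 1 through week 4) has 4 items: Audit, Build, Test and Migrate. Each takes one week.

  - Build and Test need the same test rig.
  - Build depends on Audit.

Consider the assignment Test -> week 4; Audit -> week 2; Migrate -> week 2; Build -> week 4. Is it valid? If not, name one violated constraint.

No — it violates: Build and Test need the same test rig

Build and Test need the same test rig — violated.
Build depends on Audit — holds.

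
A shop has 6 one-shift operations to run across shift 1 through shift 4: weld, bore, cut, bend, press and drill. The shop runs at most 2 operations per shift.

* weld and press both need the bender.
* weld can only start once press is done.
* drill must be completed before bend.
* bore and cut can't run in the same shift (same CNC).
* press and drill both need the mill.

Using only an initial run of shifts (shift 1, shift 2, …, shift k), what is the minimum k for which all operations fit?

The precedence chain requires at least 2 distinct shifts.
With at most 2 per shift and 6 operations, at least 3 shifts are needed.
3 works (last occupied shift: shift 3): for example bend in shift 3; bore in shift 1; weld in shift 2; press in shift 1; drill in shift 2; cut in shift 3.

3 shifts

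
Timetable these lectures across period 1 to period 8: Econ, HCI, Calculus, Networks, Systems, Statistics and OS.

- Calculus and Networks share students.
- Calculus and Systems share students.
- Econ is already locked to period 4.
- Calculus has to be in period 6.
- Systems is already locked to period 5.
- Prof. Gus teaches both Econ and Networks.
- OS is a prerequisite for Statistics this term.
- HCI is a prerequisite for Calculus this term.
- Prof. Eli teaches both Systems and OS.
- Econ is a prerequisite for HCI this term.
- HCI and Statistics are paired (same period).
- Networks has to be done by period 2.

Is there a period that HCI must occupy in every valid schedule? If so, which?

period 5

Econ is fixed at period 4 and must come before HCI, so HCI is at least period 5.
Calculus is fixed at period 6 and must come after HCI, so HCI is at most period 5.
So HCI must be period 5.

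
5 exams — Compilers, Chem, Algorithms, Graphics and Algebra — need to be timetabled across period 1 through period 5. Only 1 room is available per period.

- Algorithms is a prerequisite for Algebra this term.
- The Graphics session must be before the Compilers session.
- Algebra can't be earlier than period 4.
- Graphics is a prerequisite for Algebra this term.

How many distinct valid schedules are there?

21

Splitting on Compilers: it can be period 2 (3), period 3 (6), period 4 (6), period 5 (6). Listing each branch's schedules as (Chem, Algorithms, Graphics, Algebra) by period number:
Compilers=period 2: (3,4,1,5) (4,3,1,5) (5,3,1,4) — 3.
Compilers=period 3: (1,4,2,5) (2,4,1,5) (4,1,2,5) (4,2,1,5) (5,1,2,4) (5,2,1,4) — 6.
Compilers=period 4: (1,2,3,5) (1,3,2,5) (2,1,3,5) (2,3,1,5) (3,1,2,5) (3,2,1,5) — 6.
Compilers=period 5: (1,2,3,4) (1,3,2,4) (2,1,3,4) (2,3,1,4) (3,1,2,4) (3,2,1,4) — 6.
Summing: 3 + 6 + 6 + 6 = 21.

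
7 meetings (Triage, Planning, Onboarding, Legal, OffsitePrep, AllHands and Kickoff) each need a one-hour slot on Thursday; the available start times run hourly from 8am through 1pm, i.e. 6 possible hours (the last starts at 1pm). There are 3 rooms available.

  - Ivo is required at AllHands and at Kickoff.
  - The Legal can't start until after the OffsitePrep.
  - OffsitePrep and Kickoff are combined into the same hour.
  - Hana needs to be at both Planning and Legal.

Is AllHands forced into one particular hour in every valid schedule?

AllHands can be 8am (e.g. Triage=8am, Kickoff=9am, Legal=10am, OffsitePrep=9am, Planning=8am, Onboarding=9am, AllHands=8am) or 9am (e.g. Triage -> 8am; Onboarding -> 9am; Legal -> 9am; AllHands -> 9am; Kickoff -> 8am; OffsitePrep -> 8am; Planning -> 10am).

No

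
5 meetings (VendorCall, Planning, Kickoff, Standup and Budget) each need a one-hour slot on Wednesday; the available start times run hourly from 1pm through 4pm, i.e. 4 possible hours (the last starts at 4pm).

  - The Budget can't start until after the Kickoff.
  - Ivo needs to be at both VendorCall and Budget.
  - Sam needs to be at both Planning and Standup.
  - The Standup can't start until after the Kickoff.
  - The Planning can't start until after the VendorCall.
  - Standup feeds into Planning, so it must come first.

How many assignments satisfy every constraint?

24

Splitting on VendorCall: it can be 1pm (11), 2pm (8), 3pm (5). Listing each branch's schedules as (Planning, Kickoff, Standup, Budget):
VendorCall=1pm: (3pm,1pm,2pm,2pm) (3pm,1pm,2pm,3pm) (3pm,1pm,2pm,4pm) (4pm,1pm,2pm,2pm) (4pm,1pm,2pm,3pm) (4pm,1pm,2pm,4pm) (4pm,1pm,3pm,2pm) (4pm,1pm,3pm,3pm) (4pm,1pm,3pm,4pm) (4pm,2pm,3pm,3pm) (4pm,2pm,3pm,4pm) — 11.
VendorCall=2pm: (3pm,1pm,2pm,3pm) (3pm,1pm,2pm,4pm) (4pm,1pm,2pm,3pm) (4pm,1pm,2pm,4pm) (4pm,1pm,3pm,3pm) (4pm,1pm,3pm,4pm) (4pm,2pm,3pm,3pm) (4pm,2pm,3pm,4pm) — 8.
VendorCall=3pm: (4pm,1pm,2pm,2pm) (4pm,1pm,2pm,4pm) (4pm,1pm,3pm,2pm) (4pm,1pm,3pm,4pm) (4pm,2pm,3pm,4pm) — 5.
Summing: 11 + 8 + 5 = 24.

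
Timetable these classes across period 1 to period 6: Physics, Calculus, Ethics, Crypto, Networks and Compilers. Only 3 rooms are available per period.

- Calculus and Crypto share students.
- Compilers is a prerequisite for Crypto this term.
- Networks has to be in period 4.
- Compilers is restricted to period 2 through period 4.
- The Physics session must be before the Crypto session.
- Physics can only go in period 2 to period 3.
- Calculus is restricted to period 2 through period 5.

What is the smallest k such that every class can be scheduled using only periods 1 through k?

The precedence chain requires at least 2 distinct periods.
With at most 3 per period and 6 classes, at least 2 periods are needed.
Networks can't be placed before period 4, so the schedule must run through at least period 4.
4 works (last occupied period: period 4): for example Compilers in period 2, Crypto in period 3, Networks in period 4, Physics in period 2, Ethics in period 1, Calculus in period 2.

4 periods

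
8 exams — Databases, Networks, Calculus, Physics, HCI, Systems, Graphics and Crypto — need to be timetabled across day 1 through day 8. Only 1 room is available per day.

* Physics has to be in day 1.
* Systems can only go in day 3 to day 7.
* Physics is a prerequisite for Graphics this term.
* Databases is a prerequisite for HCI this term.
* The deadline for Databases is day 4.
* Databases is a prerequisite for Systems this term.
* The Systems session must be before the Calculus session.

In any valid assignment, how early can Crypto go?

day 2

Crypto at day 2 is achievable: Systems -> day 4, Networks -> day 8, Calculus -> day 5, HCI -> day 6, Graphics -> day 7, Physics -> day 1, Crypto -> day 2, Databases -> day 3.
Nothing earlier works — the capacity limit rule out every day before day 2.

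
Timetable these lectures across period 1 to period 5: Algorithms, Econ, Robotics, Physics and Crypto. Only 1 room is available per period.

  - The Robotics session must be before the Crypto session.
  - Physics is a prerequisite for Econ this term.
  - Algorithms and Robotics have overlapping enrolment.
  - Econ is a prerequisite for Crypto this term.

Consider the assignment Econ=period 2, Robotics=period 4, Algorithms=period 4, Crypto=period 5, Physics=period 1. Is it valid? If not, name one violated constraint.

Algorithms and Robotics have overlapping enrolment — violated.
Physics is a prerequisite for Econ this term — holds.
Econ is a prerequisite for Crypto this term — holds.
The Robotics session must be before the Crypto session — holds.
Only 1 room is available per period — violated.

No — it violates: Algorithms and Robotics have overlapping enrolment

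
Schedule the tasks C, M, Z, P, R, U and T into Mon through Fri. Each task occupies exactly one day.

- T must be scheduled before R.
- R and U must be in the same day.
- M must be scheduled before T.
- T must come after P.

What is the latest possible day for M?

Downstream work caps M at Wed.
M at Wed is achievable: P in Mon, M in Wed, C in Mon, R in Fri, T in Thu, U in Fri, Z in Mon.

Wed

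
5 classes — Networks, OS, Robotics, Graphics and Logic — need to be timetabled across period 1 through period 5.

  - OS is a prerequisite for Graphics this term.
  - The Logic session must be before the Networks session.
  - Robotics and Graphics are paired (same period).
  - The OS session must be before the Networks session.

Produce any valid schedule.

Graphics in period 2, Logic in period 1, Robotics in period 2, Networks in period 2, OS in period 1

Checking: Logic(period 1) before Networks(period 2); OS(period 1) before Graphics(period 2); OS(period 1) before Networks(period 2); Robotics = Graphics = period 2.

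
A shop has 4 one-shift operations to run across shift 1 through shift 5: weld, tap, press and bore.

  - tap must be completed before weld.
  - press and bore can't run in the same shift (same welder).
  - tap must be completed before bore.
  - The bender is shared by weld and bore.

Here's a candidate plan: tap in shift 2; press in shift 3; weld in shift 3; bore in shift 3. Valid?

tap must be completed before weld — holds.
The bender is shared by weld and bore — violated.
tap must be completed before bore — holds.
press and bore can't run in the same shift (same welder) — violated.

No — it violates: press and bore can't run in the same shift (same welder)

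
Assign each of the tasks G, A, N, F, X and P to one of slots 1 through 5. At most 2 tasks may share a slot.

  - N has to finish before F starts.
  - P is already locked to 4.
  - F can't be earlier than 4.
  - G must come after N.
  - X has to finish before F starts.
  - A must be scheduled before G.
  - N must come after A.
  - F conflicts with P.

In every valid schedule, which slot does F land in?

F's window is 4–5.
P is fixed at 4, and F can't share a slot with P.
So F must be 5.

5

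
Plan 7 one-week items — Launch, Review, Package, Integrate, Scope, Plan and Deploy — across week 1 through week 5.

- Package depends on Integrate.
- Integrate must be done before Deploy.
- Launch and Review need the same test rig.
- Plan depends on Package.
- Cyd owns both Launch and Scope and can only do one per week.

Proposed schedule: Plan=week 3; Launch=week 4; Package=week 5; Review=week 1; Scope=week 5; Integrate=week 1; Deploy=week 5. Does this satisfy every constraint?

No. Plan depends on Package is not satisfied.

Plan depends on Package — violated.
Launch and Review need the same test rig — holds.
Integrate must be done before Deploy — holds.
Cyd owns both Launch and Scope and can only do one per week — holds.
Package depends on Integrate — holds.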